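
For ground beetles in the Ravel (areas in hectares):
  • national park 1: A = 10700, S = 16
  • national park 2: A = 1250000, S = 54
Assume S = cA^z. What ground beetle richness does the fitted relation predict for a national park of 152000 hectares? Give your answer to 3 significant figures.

31.5

z = ln(54/16) / ln(1250000/10700) = 1.2164 / 4.7607 = 0.2555
c = 16 / 10700^0.2555 = 16 / 10.7 = 1.495
S₃ = 1.495 × 152000^0.2555 = 1.495 × 21.09 ≈ 31.52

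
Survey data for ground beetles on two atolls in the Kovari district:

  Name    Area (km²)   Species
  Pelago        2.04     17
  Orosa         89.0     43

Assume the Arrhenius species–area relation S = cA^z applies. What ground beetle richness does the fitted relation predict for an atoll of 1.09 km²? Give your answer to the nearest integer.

z = ln(43/17) / ln(89/2.04) = 0.9280 / 3.7757 = 0.2458
c = 17 / 2.04^0.2458 = 17 / 1.192 = 14.27
S₃ = 14.27 × 1.09^0.2458 = 14.27 × 1.021 ≈ 14.57

15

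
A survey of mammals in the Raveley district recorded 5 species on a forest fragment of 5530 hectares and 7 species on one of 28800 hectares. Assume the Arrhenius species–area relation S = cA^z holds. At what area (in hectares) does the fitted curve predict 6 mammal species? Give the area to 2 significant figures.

14000 hectares

z = ln(7/5) / ln(28800/5530) = 0.3365 / 1.6502 = 0.2039
c = 5 / 5530^0.2039 = 5 / 5.796 = 0.8626
A = (6/0.8626)^(1/0.2039) ⇒ ln A = ln(6.955)/0.2039 = 9.5121
A = e^9.5121 ≈ 13523 hectares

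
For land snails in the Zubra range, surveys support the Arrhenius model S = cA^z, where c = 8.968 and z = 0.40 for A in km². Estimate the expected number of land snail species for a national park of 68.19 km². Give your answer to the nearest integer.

S = 8.968 × 68.19^0.4
ln S = ln 8.968 + 0.4 × ln 68.19 = 2.1937 + 0.4 × 4.2223 = 3.8826
S = e^3.8826 ≈ 48.55

49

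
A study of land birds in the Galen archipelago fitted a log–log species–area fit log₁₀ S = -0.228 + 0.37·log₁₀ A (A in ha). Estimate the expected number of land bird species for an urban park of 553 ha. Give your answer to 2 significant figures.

S = 0.5916 × 553^0.37 = 0.5916 × 10.35 ≈ 6.121

6.1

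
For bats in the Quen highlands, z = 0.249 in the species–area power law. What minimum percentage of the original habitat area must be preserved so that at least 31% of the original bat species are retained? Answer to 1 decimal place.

Need (A_new/A_old)^0.249 = 0.31, so A_new/A_old = 0.31^(1/0.249) = 0.31^4.016
ln(A_new/A_old) = ln 0.31 / 0.249 = -1.1712 / 0.249 = -4.7035
A_new/A_old = e^-4.7035 ≈ 0.009063

0.9%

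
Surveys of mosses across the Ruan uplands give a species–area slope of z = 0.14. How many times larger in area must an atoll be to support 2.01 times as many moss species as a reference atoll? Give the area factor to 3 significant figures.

146

(A₂/A₁)^0.14 = 2.01, so A₂/A₁ = 2.01^(1/0.14) = 2.01^7.143
ln(A₂/A₁) = ln 2.01 / 0.14 = 0.6981 / 0.14 = 4.9867
A₂/A₁ = e^4.9867 ≈ 146.4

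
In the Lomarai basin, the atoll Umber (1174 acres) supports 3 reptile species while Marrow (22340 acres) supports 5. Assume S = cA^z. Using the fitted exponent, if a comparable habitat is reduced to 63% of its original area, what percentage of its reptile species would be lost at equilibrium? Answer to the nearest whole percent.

z = ln(5/3) / ln(22340/1174) = 0.5108 / 2.9460 = 0.1734
S_new/S_old = (A_new/A_old)^z = 0.63^0.1734 = exp(0.1734 × -0.4620) = 0.923
Fraction lost = 1 − 0.923 = 0.07699

8%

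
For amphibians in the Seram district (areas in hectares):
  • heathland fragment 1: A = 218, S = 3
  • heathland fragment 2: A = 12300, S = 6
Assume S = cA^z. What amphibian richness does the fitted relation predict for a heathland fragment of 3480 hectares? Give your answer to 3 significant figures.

z = ln(6/3) / ln(12300/218) = 0.6931 / 4.0329 = 0.1719
c = 3 / 218^0.1719 = 3 / 2.523 = 1.189
S₃ = 1.189 × 3480^0.1719 = 1.189 × 4.062 ≈ 4.83

4.83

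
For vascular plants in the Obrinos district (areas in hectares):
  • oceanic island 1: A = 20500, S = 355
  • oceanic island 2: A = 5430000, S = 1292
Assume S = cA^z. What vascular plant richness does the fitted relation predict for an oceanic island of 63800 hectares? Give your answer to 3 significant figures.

462

z = ln(1292/355) / ln(5430000/20500) = 1.2918 / 5.5793 = 0.2315
c = 355 / 20500^0.2315 = 355 / 9.962 = 35.64
S₃ = 35.64 × 63800^0.2315 = 35.64 × 12.96 ≈ 461.7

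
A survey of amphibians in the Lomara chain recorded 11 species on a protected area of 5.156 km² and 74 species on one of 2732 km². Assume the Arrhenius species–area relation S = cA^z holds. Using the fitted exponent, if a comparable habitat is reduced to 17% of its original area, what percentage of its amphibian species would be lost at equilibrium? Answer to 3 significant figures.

z = ln(74/11) / ln(2732/5.156) = 1.9062 / 6.2726 = 0.3039
S_new/S_old = (A_new/A_old)^z = 0.17^0.3039 = exp(0.3039 × -1.7720) = 0.5836
Fraction lost = 1 − 0.5836 = 0.4164

41.6%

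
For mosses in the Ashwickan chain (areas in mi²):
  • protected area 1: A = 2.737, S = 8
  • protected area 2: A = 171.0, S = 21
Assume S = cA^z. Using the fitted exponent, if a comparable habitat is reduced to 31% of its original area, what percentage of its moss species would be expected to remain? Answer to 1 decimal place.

z = ln(21/8) / ln(171/2.737) = 0.9651 / 4.1348 = 0.2334
S_new/S_old = (A_new/A_old)^z = 0.31^0.2334 = exp(0.2334 × -1.1712) = 0.7608

76.1%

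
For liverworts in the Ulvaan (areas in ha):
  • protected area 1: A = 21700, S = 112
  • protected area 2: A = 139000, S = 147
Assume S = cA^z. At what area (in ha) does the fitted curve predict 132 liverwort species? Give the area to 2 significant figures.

67000 ha

z = ln(147/112) / ln(139000/21700) = 0.2719 / 1.8572 = 0.1464
c = 112 / 21700^0.1464 = 112 / 4.315 = 25.96
A = (132/25.96)^(1/0.1464) ⇒ ln A = ln(5.085)/0.1464 = 11.1072
A = e^11.1072 ≈ 66647 ha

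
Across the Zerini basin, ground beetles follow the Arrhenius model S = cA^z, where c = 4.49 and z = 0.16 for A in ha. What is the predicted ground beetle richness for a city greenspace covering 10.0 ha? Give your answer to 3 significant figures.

6.49

S = 4.49 × 10^0.16
ln S = ln 4.49 + 0.16 × ln 10 = 1.5019 + 0.16 × 2.3026 = 1.8703
S = e^1.8703 ≈ 6.49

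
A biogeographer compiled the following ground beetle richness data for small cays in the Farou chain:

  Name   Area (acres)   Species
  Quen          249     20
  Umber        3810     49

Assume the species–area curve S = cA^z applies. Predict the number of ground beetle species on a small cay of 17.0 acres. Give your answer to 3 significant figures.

z = ln(49/20) / ln(3810/249) = 0.8961 / 2.7279 = 0.3285
c = 20 / 249^0.3285 = 20 / 6.125 = 3.265
S₃ = 3.265 × 17^0.3285 = 3.265 × 2.536 ≈ 8.281

8.28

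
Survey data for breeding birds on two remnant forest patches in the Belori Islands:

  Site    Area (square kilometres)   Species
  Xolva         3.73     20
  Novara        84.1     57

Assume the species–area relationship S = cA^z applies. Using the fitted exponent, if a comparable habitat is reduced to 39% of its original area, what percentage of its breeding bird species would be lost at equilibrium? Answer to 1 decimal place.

27.1%

z = ln(57/20) / ln(84.1/3.73) = 1.0473 / 3.1156 = 0.3362
S_new/S_old = (A_new/A_old)^z = 0.39^0.3362 = exp(0.3362 × -0.9416) = 0.7287
Fraction lost = 1 − 0.7287 = 0.2713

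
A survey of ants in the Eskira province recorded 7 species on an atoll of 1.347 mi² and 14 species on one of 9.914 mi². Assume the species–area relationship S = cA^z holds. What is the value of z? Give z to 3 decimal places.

Taking logs: ln S = ln c + z ln A, so z = (ln S₂ − ln S₁)/(ln A₂ − ln A₁).
z = ln(14/7) / ln(9.914/1.347) = ln(2) / ln(7.36) = 0.6931 / 1.9961 = 0.3473

0.347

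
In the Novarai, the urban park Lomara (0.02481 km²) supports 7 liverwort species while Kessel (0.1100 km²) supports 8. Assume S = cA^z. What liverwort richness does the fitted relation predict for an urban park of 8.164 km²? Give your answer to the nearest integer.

12

z = ln(8/7) / ln(0.11/0.02481) = 0.1335 / 1.4892 = 0.0897
c = 7 / 0.02481^0.0897 = 7 / 0.7179 = 9.751
S₃ = 9.751 × 8.164^0.0897 = 9.751 × 1.207 ≈ 11.77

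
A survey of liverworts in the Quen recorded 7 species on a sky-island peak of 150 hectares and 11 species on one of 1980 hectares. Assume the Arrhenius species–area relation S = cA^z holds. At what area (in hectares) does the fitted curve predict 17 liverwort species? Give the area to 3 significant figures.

z = ln(11/7) / ln(1980/150) = 0.4520 / 2.5802 = 0.1752
c = 7 / 150^0.1752 = 7 / 2.405 = 2.91
A = (17/2.91)^(1/0.1752) ⇒ ln A = ln(5.842)/0.1752 = 10.0759
A = e^10.0759 ≈ 23764 hectares

23800 hectares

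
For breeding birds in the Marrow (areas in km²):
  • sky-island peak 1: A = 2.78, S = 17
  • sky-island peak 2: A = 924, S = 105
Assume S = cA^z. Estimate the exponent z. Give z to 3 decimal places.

0.314

Taking logs: ln S = ln c + z ln A, so z = (ln S₂ − ln S₁)/(ln A₂ − ln A₁).
z = ln(105/17) / ln(924/2.78) = ln(6.176) / ln(332.4) = 1.8207 / 5.8063 = 0.3136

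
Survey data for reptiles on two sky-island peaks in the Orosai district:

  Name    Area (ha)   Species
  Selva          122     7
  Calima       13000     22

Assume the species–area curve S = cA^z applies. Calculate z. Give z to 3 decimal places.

Taking logs: ln S = ln c + z ln A, so z = (ln S₂ − ln S₁)/(ln A₂ − ln A₁).
z = ln(22/7) / ln(13000/122) = ln(3.143) / ln(106.6) = 1.1451 / 4.6687 = 0.2453

0.245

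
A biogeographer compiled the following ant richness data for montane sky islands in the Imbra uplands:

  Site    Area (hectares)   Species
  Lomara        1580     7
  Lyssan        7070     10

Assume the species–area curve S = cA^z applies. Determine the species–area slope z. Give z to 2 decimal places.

0.24

Taking logs: ln S = ln c + z ln A, so z = (ln S₂ − ln S₁)/(ln A₂ − ln A₁).
z = ln(10/7) / ln(7070/1580) = ln(1.429) / ln(4.475) = 0.3567 / 1.4984 = 0.2380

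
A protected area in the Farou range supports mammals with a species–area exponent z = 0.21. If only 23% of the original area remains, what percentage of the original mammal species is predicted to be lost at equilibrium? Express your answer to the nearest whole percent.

S_new/S_old = (A_new/A_old)^z = 0.23^0.21
= exp(0.21 × ln 0.23) = exp(0.21 × -1.4697) = exp(-0.3086) ≈ 0.7345
Fraction lost = 1 − 0.7345 = 0.2655

27%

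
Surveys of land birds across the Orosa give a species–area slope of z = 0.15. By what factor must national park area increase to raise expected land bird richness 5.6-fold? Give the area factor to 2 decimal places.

(A₂/A₁)^0.15 = 5.6, so A₂/A₁ = 5.6^(1/0.15) = 5.6^6.667
ln(A₂/A₁) = ln 5.6 / 0.15 = 1.7228 / 0.15 = 11.4851
A₂/A₁ = e^11.4851 ≈ 97257

97256.85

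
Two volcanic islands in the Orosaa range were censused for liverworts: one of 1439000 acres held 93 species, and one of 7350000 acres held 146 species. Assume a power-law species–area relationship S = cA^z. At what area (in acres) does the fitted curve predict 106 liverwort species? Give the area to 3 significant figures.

z = ln(146/93) / ln(7350000/1439000) = 0.4510 / 1.6308 = 0.2766
c = 93 / 1439000^0.2766 = 93 / 50.48 = 1.842
A = (106/1.842)^(1/0.2766) ⇒ ln A = ln(57.53)/0.2766 = 14.6525
A = e^14.6525 ≈ 2309517 acres

2310000 acres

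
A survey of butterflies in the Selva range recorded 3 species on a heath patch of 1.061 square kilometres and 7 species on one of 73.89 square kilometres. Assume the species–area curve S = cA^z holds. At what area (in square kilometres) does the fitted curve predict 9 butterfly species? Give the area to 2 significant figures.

260 square kilometres

z = ln(7/3) / ln(73.89/1.061) = 0.8473 / 4.2434 = 0.1997
c = 3 / 1.061^0.1997 = 3 / 1.012 = 2.965
A = (9/2.965)^(1/0.1997) ⇒ ln A = ln(3.036)/0.1997 = 5.5612
A = e^5.5612 ≈ 260.1 square kilometres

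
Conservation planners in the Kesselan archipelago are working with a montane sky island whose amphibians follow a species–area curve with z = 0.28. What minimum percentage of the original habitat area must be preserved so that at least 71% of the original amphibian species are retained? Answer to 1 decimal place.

Need (A_new/A_old)^0.28 = 0.71, so A_new/A_old = 0.71^(1/0.28) = 0.71^3.571
ln(A_new/A_old) = ln 0.71 / 0.28 = -0.3425 / 0.28 = -1.2232
A_new/A_old = e^-1.2232 ≈ 0.2943

29.4%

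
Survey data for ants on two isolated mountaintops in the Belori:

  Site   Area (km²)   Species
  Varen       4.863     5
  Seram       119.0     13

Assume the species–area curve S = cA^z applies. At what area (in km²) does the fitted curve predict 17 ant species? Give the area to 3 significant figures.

292 km²

z = ln(13/5) / ln(119/4.863) = 0.9555 / 3.1975 = 0.2988
c = 5 / 4.863^0.2988 = 5 / 1.604 = 3.117
A = (17/3.117)^(1/0.2988) ⇒ ln A = ln(5.454)/0.2988 = 5.6768
A = e^5.6768 ≈ 292 km²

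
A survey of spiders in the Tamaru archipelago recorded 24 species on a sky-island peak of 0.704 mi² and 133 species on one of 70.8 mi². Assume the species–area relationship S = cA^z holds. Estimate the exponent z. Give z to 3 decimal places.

0.371

Taking logs: ln S = ln c + z ln A, so z = (ln S₂ − ln S₁)/(ln A₂ − ln A₁).
z = ln(133/24) / ln(70.8/0.704) = ln(5.542) / ln(100.6) = 1.7123 / 4.6108 = 0.3714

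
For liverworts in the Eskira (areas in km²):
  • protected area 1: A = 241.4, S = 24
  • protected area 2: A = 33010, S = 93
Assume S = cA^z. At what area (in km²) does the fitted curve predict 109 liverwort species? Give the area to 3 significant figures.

z = ln(93/24) / ln(33010/241.4) = 1.3545 / 4.9181 = 0.2754
c = 24 / 241.4^0.2754 = 24 / 4.532 = 5.296
A = (109/5.296)^(1/0.2754) ⇒ ln A = ln(20.58)/0.2754 = 10.9810
A = e^10.9810 ≈ 58744 km²

58700 km²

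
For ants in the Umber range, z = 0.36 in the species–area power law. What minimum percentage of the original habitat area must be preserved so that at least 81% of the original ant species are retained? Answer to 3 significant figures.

Need (A_new/A_old)^0.36 = 0.81, so A_new/A_old = 0.81^(1/0.36) = 0.81^2.778
ln(A_new/A_old) = ln 0.81 / 0.36 = -0.2107 / 0.36 = -0.5853
A_new/A_old = e^-0.5853 ≈ 0.5569

55.7%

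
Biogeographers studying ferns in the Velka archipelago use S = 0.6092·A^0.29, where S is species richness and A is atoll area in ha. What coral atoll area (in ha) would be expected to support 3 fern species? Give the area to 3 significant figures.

244 ha

3 = 0.6092 × A^0.29  ⇒  A^0.29 = 3/0.6092 = 4.924
ln A = ln(4.924) / 0.29 = 1.5942 / 0.29 = 5.4973
A = e^5.4973 ≈ 244 ha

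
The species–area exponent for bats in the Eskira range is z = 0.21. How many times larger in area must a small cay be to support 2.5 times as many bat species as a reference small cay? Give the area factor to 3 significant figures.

78.5

(A₂/A₁)^0.21 = 2.5, so A₂/A₁ = 2.5^(1/0.21) = 2.5^4.762
ln(A₂/A₁) = ln 2.5 / 0.21 = 0.9163 / 0.21 = 4.3633
A₂/A₁ = e^4.3633 ≈ 78.51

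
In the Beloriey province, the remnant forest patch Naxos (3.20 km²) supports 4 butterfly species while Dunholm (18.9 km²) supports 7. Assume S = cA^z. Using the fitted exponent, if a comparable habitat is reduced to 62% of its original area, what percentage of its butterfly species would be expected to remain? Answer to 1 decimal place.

86.0%

z = ln(7/4) / ln(18.9/3.2) = 0.5596 / 1.7760 = 0.3151
S_new/S_old = (A_new/A_old)^z = 0.62^0.3151 = exp(0.3151 × -0.4780) = 0.8602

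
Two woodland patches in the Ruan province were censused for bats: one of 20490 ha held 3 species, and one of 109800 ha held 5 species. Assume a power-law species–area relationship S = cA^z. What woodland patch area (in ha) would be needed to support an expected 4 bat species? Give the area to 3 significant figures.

z = ln(5/3) / ln(109800/20490) = 0.5108 / 1.6787 = 0.3043
c = 3 / 20490^0.3043 = 3 / 20.51 = 0.1463
A = (4/0.1463)^(1/0.3043) ⇒ ln A = ln(27.35)/0.3043 = 10.8731
A = e^10.8731 ≈ 52738 ha

52700 ha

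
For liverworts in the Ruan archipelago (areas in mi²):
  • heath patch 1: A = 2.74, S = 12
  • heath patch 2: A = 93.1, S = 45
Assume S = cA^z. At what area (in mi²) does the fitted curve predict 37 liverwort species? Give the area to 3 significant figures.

z = ln(45/12) / ln(93.1/2.74) = 1.3218 / 3.5257 = 0.3749
c = 12 / 2.74^0.3749 = 12 / 1.459 = 8.224
A = (37/8.224)^(1/0.3749) ⇒ ln A = ln(4.499)/0.3749 = 4.0115
A = e^4.0115 ≈ 55.23 mi²

55.2 mi²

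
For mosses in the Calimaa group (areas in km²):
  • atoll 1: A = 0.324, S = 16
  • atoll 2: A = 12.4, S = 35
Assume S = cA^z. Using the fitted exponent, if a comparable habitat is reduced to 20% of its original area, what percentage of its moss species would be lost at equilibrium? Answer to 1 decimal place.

z = ln(35/16) / ln(12.4/0.324) = 0.7828 / 3.6447 = 0.2148
S_new/S_old = (A_new/A_old)^z = 0.2^0.2148 = exp(0.2148 × -1.6094) = 0.7078
Fraction lost = 1 − 0.7078 = 0.2922

29.2%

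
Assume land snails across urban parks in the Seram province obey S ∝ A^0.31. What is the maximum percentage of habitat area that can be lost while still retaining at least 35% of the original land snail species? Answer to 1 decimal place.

96.6%

Need (A_new/A_old)^0.31 = 0.35, so A_new/A_old = 0.35^(1/0.31) = 0.35^3.226
ln(A_new/A_old) = ln 0.35 / 0.31 = -1.0498 / 0.31 = -3.3865
A_new/A_old = e^-3.3865 ≈ 0.03383
Fraction that can be lost = 1 − 0.03383 = 0.9662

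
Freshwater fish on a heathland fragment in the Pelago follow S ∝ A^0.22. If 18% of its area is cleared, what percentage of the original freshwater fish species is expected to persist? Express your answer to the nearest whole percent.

96%

S_new/S_old = (A_new/A_old)^z = 0.82^0.22
= exp(0.22 × ln 0.82) = exp(0.22 × -0.1985) = exp(-0.0437) ≈ 0.9573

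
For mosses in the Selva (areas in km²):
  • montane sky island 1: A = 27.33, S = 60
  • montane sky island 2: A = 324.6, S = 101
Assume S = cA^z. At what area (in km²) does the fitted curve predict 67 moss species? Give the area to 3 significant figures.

z = ln(101/60) / ln(324.6/27.33) = 0.5208 / 2.4746 = 0.2104
c = 60 / 27.33^0.2104 = 60 / 2.006 = 29.91
A = (67/29.91)^(1/0.2104) ⇒ ln A = ln(2.24)/0.2104 = 3.8323
A = e^3.8323 ≈ 46.17 km²

46.2 km²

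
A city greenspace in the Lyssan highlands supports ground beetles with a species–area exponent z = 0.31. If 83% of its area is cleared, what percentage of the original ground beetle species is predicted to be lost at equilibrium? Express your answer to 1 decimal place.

42.3%

S_new/S_old = (A_new/A_old)^z = 0.17^0.31
= exp(0.31 × ln 0.17) = exp(0.31 × -1.7720) = exp(-0.5493) ≈ 0.5773
Fraction lost = 1 − 0.5773 = 0.4227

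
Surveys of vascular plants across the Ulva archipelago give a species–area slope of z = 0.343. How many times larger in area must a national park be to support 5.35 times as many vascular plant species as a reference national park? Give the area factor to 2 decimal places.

(A₂/A₁)^0.343 = 5.35, so A₂/A₁ = 5.35^(1/0.343) = 5.35^2.915
ln(A₂/A₁) = ln 5.35 / 0.343 = 1.6771 / 0.343 = 4.8895
A₂/A₁ = e^4.8895 ≈ 132.9

132.89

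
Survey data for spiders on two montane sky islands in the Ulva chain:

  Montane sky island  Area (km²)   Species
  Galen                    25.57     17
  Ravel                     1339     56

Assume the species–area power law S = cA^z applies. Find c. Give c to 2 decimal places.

z = ln(S₂/S₁) / ln(A₂/A₁) = ln(56/17) / ln(1339/25.57) = 1.1921 / 3.9583 = 0.3012
c = S₁ / A₁^z = 17 / 25.57^0.3012 = 17 / 2.654 = 6.404

6.40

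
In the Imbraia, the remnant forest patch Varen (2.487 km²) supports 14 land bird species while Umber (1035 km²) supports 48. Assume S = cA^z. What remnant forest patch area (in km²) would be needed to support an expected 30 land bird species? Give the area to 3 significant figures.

104 km²

z = ln(48/14) / ln(1035/2.487) = 1.2321 / 6.0311 = 0.2043
c = 14 / 2.487^0.2043 = 14 / 1.205 = 11.62
A = (30/11.62)^(1/0.2043) ⇒ ln A = ln(2.581)/0.2043 = 4.6416
A = e^4.6416 ≈ 103.7 km²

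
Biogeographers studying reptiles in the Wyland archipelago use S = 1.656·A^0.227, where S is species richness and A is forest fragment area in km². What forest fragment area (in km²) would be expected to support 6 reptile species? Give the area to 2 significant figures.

6 = 1.656 × A^0.227  ⇒  A^0.227 = 6/1.656 = 3.623
ln A = ln(3.623) / 0.227 = 1.2874 / 0.227 = 5.6712
A = e^5.6712 ≈ 290.4 km²

290 km²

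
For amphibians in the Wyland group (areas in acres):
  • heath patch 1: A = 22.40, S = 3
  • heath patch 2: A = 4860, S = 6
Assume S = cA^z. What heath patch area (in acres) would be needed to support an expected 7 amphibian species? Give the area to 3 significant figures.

16100 acres

z = ln(6/3) / ln(4860/22.4) = 0.6931 / 5.3797 = 0.1288
c = 3 / 22.4^0.1288 = 3 / 1.493 = 2.01
A = (7/2.01)^(1/0.1288) ⇒ ln A = ln(3.483)/0.1288 = 9.6852
A = e^9.6852 ≈ 16078 acres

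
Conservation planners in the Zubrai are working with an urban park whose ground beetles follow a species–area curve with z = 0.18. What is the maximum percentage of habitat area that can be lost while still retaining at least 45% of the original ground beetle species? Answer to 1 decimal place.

98.8%

Need (A_new/A_old)^0.18 = 0.45, so A_new/A_old = 0.45^(1/0.18) = 0.45^5.556
ln(A_new/A_old) = ln 0.45 / 0.18 = -0.7985 / 0.18 = -4.4362
A_new/A_old = e^-4.4362 ≈ 0.01184
Fraction that can be lost = 1 − 0.01184 = 0.9882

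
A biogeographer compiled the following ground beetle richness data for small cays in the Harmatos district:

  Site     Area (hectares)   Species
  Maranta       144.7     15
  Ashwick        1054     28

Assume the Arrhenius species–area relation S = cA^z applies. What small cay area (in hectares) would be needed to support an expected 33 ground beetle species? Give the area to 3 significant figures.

1780 hectares

z = ln(28/15) / ln(1054/144.7) = 0.6242 / 1.9857 = 0.3143
c = 15 / 144.7^0.3143 = 15 / 4.776 = 3.14
A = (33/3.14)^(1/0.3143) ⇒ ln A = ln(10.51)/0.3143 = 7.4831
A = e^7.4831 ≈ 1778 hectares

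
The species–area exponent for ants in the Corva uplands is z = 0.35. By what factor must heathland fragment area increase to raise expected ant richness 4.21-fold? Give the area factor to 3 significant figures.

60.8

(A₂/A₁)^0.35 = 4.21, so A₂/A₁ = 4.21^(1/0.35) = 4.21^2.857
ln(A₂/A₁) = ln 4.21 / 0.35 = 1.4375 / 0.35 = 4.1070
A₂/A₁ = e^4.1070 ≈ 60.77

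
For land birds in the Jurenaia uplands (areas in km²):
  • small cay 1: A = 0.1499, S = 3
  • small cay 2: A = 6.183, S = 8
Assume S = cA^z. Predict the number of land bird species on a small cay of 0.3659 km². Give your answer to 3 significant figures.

3.80

z = ln(8/3) / ln(6.183/0.1499) = 0.9808 / 3.7196 = 0.2637
c = 3 / 0.1499^0.2637 = 3 / 0.6063 = 4.948
S₃ = 4.948 × 0.3659^0.2637 = 4.948 × 0.7671 ≈ 3.796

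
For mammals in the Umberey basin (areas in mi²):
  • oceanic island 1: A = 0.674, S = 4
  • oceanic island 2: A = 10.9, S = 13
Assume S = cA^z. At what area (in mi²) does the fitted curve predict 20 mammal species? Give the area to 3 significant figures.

30.1 mi²

z = ln(13/4) / ln(10.9/0.674) = 1.1787 / 2.7833 = 0.4235
c = 4 / 0.674^0.4235 = 4 / 0.8461 = 4.727
A = (20/4.727)^(1/0.4235) ⇒ ln A = ln(4.231)/0.4235 = 3.4060
A = e^3.4060 ≈ 30.14 mi²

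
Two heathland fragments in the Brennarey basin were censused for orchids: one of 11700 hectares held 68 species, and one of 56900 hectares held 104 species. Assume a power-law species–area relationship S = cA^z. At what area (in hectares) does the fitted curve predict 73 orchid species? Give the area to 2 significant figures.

15000 hectares

z = ln(104/68) / ln(56900/11700) = 0.4249 / 1.5817 = 0.2686
c = 68 / 11700^0.2686 = 68 / 12.38 = 5.492
A = (73/5.492)^(1/0.2686) ⇒ ln A = ln(13.29)/0.2686 = 9.6315
A = e^9.6315 ≈ 15237 hectares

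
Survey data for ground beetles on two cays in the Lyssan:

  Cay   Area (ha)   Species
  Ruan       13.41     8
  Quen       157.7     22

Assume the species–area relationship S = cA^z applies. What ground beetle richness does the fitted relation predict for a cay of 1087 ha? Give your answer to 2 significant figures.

z = ln(22/8) / ln(157.7/13.41) = 1.0116 / 2.4647 = 0.4104
c = 8 / 13.41^0.4104 = 8 / 2.902 = 2.756
S₃ = 2.756 × 1087^0.4104 = 2.756 × 17.63 ≈ 48.59

49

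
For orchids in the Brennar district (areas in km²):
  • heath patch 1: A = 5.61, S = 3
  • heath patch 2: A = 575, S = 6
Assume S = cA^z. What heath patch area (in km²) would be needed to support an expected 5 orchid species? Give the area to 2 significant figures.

z = ln(6/3) / ln(575/5.61) = 0.6931 / 4.6298 = 0.1497
c = 3 / 5.61^0.1497 = 3 / 1.295 = 2.317
A = (5/2.317)^(1/0.1497) ⇒ ln A = ln(2.158)/0.1497 = 5.1366
A = e^5.1366 ≈ 170.1 km²

170 km²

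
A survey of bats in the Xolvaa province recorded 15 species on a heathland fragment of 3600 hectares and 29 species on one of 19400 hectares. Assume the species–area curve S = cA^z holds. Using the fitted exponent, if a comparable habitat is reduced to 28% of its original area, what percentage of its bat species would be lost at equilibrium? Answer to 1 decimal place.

z = ln(29/15) / ln(19400/3600) = 0.6592 / 1.6843 = 0.3914
S_new/S_old = (A_new/A_old)^z = 0.28^0.3914 = exp(0.3914 × -1.2730) = 0.6076
Fraction lost = 1 − 0.6076 = 0.3924

39.2%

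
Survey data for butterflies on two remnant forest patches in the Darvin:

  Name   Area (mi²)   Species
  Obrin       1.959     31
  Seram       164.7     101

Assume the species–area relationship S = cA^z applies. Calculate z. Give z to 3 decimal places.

Taking logs: ln S = ln c + z ln A, so z = (ln S₂ − ln S₁)/(ln A₂ − ln A₁).
z = ln(101/31) / ln(164.7/1.959) = ln(3.258) / ln(84.07) = 1.1811 / 4.4317 = 0.2665

0.267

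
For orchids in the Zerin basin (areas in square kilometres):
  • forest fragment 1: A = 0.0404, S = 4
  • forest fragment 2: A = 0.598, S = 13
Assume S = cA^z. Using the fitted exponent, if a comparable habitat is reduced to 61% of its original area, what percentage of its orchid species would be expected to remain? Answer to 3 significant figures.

z = ln(13/4) / ln(0.598/0.0404) = 1.1787 / 2.6948 = 0.4374
S_new/S_old = (A_new/A_old)^z = 0.61^0.4374 = exp(0.4374 × -0.4943) = 0.8056

80.6%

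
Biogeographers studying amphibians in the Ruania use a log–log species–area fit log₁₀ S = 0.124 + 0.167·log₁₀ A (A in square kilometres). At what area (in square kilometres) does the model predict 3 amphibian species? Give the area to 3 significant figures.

3 = 1.33 × A^0.167  ⇒  A^0.167 = 3/1.33 = 2.255
ln A = ln(2.255) / 0.167 = 0.8131 / 0.167 = 4.8688
A = e^4.8688 ≈ 130.2 square kilometres

130 square kilometres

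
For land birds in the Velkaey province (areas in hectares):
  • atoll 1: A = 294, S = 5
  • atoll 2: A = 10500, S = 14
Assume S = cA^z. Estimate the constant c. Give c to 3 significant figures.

z = ln(S₂/S₁) / ln(A₂/A₁) = ln(14/5) / ln(10500/294) = 1.0296 / 3.5756 = 0.2880
c = S₁ / A₁^z = 5 / 294^0.2880 = 5 / 5.138 = 0.9732

0.973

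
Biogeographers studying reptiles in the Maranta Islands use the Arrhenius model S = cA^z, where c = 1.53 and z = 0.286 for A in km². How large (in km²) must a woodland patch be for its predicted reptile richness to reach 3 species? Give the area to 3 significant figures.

10.5 km²

3 = 1.53 × A^0.286  ⇒  A^0.286 = 3/1.53 = 1.961
ln A = ln(1.961) / 0.286 = 0.6733 / 0.286 = 2.3544
A = e^2.3544 ≈ 10.53 km²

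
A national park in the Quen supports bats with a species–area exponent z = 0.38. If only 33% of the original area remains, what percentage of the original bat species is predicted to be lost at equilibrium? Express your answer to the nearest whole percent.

34%

S_new/S_old = (A_new/A_old)^z = 0.33^0.38
= exp(0.38 × ln 0.33) = exp(0.38 × -1.1087) = exp(-0.4213) ≈ 0.6562
Fraction lost = 1 − 0.6562 = 0.3438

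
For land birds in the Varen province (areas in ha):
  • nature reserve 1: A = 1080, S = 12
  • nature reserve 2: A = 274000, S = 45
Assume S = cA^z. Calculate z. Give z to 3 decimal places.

0.239

Taking logs: ln S = ln c + z ln A, so z = (ln S₂ − ln S₁)/(ln A₂ − ln A₁).
z = ln(45/12) / ln(274000/1080) = ln(3.75) / ln(253.7) = 1.3218 / 5.5362 = 0.2387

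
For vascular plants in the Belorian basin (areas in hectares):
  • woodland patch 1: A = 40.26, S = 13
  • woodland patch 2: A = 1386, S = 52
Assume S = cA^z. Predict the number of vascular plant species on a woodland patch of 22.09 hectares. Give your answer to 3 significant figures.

10.3

z = ln(52/13) / ln(1386/40.26) = 1.3863 / 3.5388 = 0.3917
c = 13 / 40.26^0.3917 = 13 / 4.253 = 3.057
S₃ = 3.057 × 22.09^0.3917 = 3.057 × 3.362 ≈ 10.28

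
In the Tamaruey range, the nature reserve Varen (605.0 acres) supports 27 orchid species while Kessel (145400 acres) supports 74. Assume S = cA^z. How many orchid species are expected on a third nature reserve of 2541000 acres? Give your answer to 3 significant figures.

z = ln(74/27) / ln(145400/605) = 1.0082 / 5.4820 = 0.1839
c = 27 / 605^0.1839 = 27 / 3.248 = 8.313
S₃ = 8.313 × 2541000^0.1839 = 8.313 × 15.07 ≈ 125.2

125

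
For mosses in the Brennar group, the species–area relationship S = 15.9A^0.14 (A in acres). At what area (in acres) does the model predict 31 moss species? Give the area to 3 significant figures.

118 acres

31 = 15.9 × A^0.14  ⇒  A^0.14 = 31/15.9 = 1.95
ln A = ln(1.95) / 0.14 = 0.6677 / 0.14 = 4.7691
A = e^4.7691 ≈ 117.8 acres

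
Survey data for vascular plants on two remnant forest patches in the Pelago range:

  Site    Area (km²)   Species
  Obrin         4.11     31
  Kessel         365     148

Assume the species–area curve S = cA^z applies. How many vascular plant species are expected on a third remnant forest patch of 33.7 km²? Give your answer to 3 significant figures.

z = ln(148/31) / ln(365/4.11) = 1.5632 / 4.4865 = 0.3484
c = 31 / 4.11^0.3484 = 31 / 1.636 = 18.94
S₃ = 18.94 × 33.7^0.3484 = 18.94 × 3.406 ≈ 64.53

64.5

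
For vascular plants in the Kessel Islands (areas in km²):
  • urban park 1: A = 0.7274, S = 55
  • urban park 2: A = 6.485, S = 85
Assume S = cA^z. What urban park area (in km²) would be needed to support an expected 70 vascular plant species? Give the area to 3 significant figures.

2.44 km²

z = ln(85/55) / ln(6.485/0.7274) = 0.4353 / 2.1878 = 0.1990
c = 55 / 0.7274^0.1990 = 55 / 0.9386 = 58.6
A = (70/58.6)^(1/0.1990) ⇒ ln A = ln(1.195)/0.1990 = 0.8937
A = e^0.8937 ≈ 2.444 km²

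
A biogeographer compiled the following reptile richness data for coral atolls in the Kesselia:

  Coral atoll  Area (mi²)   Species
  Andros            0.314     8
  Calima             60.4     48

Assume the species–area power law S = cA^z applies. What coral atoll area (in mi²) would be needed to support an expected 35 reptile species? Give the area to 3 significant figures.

23.9 mi²

z = ln(48/8) / ln(60.4/0.314) = 1.7918 / 5.2594 = 0.3407
c = 8 / 0.314^0.3407 = 8 / 0.6739 = 11.87
A = (35/11.87)^(1/0.3407) ⇒ ln A = ln(2.948)/0.3407 = 3.1739
A = e^3.1739 ≈ 23.9 mi²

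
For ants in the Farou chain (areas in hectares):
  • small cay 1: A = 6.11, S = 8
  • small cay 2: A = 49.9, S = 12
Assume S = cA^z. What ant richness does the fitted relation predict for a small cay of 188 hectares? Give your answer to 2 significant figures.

z = ln(12/8) / ln(49.9/6.11) = 0.4055 / 2.1001 = 0.1931
c = 8 / 6.11^0.1931 = 8 / 1.418 = 5.641
S₃ = 5.641 × 188^0.1931 = 5.641 × 2.748 ≈ 15.5

16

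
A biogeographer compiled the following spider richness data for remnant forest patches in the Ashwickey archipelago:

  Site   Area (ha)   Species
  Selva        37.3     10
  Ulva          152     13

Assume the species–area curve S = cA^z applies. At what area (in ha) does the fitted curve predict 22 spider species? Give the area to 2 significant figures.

z = ln(13/10) / ln(152/37.3) = 0.2624 / 1.4049 = 0.1868
c = 10 / 37.3^0.1868 = 10 / 1.966 = 5.087
A = (22/5.087)^(1/0.1868) ⇒ ln A = ln(4.325)/0.1868 = 7.8410
A = e^7.8410 ≈ 2543 ha

2500 ha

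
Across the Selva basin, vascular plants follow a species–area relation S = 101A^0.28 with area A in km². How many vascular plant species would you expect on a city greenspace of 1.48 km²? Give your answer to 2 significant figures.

110

S = 101 × 1.48^0.28
ln S = ln 101 + 0.28 × ln 1.48 = 4.6151 + 0.28 × 0.3920 = 4.7249
S = e^4.7249 ≈ 112.7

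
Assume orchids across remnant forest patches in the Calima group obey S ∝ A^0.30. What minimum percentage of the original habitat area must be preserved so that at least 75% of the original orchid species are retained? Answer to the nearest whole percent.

38%

Need (A_new/A_old)^0.3 = 0.75, so A_new/A_old = 0.75^(1/0.3) = 0.75^3.333
ln(A_new/A_old) = ln 0.75 / 0.3 = -0.2877 / 0.3 = -0.9589
A_new/A_old = e^-0.9589 ≈ 0.3833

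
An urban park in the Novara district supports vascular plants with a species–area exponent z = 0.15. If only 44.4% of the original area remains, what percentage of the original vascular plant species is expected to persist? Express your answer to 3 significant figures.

S_new/S_old = (A_new/A_old)^z = 0.444^0.15
= exp(0.15 × ln 0.444) = exp(0.15 × -0.8119) = exp(-0.1218) ≈ 0.8853

88.5%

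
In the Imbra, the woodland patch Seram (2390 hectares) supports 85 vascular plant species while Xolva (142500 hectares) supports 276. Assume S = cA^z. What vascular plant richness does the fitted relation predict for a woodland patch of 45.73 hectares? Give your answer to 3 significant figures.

z = ln(276/85) / ln(142500/2390) = 1.1777 / 4.0880 = 0.2881
c = 85 / 2390^0.2881 = 85 / 9.404 = 9.039
S₃ = 9.039 × 45.73^0.2881 = 9.039 × 3.008 ≈ 27.19

27.2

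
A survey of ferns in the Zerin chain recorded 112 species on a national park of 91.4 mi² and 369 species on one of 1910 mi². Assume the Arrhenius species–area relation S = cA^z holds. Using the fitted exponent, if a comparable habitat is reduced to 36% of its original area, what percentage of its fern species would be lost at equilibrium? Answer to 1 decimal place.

33.0%

z = ln(369/112) / ln(1910/91.4) = 1.1923 / 3.0396 = 0.3923
S_new/S_old = (A_new/A_old)^z = 0.36^0.3923 = exp(0.3923 × -1.0217) = 0.6698
Fraction lost = 1 − 0.6698 = 0.3302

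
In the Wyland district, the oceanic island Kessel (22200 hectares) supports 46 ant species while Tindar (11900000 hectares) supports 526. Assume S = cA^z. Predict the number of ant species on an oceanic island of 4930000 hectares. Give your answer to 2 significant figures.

z = ln(526/46) / ln(11900000/22200) = 2.4367 / 6.2842 = 0.3877
c = 46 / 22200^0.3877 = 46 / 48.45 = 0.9495
S₃ = 0.9495 × 4930000^0.3877 = 0.9495 × 393.6 ≈ 373.8

370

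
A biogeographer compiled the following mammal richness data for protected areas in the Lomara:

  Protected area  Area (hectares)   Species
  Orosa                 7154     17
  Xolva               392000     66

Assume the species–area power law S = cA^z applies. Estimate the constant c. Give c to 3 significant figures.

0.840

z = ln(S₂/S₁) / ln(A₂/A₁) = ln(66/17) / ln(392000/7154) = 1.3564 / 4.0036 = 0.3388
c = S₁ / A₁^z = 17 / 7154^0.3388 = 17 / 20.23 = 0.8404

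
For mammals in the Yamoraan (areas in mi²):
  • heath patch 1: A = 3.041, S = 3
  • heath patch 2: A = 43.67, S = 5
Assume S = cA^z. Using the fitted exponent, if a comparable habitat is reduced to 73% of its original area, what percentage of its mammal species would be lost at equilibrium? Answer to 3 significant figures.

z = ln(5/3) / ln(43.67/3.041) = 0.5108 / 2.6645 = 0.1917
S_new/S_old = (A_new/A_old)^z = 0.73^0.1917 = exp(0.1917 × -0.3147) = 0.9414
Fraction lost = 1 − 0.9414 = 0.05855

5.86%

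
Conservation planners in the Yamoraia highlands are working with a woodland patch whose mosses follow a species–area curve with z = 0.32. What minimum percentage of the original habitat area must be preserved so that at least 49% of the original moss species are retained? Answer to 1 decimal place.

10.8%

Need (A_new/A_old)^0.32 = 0.49, so A_new/A_old = 0.49^(1/0.32) = 0.49^3.125
ln(A_new/A_old) = ln 0.49 / 0.32 = -0.7133 / 0.32 = -2.2292
A_new/A_old = e^-2.2292 ≈ 0.1076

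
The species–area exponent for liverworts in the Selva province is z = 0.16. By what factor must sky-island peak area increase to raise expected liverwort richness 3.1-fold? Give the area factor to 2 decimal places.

1177.63

(A₂/A₁)^0.16 = 3.1, so A₂/A₁ = 3.1^(1/0.16) = 3.1^6.25
ln(A₂/A₁) = ln 3.1 / 0.16 = 1.1314 / 0.16 = 7.0713
A₂/A₁ = e^7.0713 ≈ 1178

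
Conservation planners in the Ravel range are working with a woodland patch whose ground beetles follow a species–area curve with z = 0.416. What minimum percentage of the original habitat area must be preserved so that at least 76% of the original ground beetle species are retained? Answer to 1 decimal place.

51.7%

Need (A_new/A_old)^0.416 = 0.76, so A_new/A_old = 0.76^(1/0.416) = 0.76^2.404
ln(A_new/A_old) = ln 0.76 / 0.416 = -0.2744 / 0.416 = -0.6597
A_new/A_old = e^-0.6597 ≈ 0.517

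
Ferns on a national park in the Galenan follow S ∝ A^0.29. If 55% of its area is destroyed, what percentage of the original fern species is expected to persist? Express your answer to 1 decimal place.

79.3%

S_new/S_old = (A_new/A_old)^z = 0.45^0.29
= exp(0.29 × ln 0.45) = exp(0.29 × -0.7985) = exp(-0.2316) ≈ 0.7933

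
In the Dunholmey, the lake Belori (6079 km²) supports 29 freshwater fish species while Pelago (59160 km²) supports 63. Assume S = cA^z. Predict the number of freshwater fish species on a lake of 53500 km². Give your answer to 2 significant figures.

z = ln(63/29) / ln(59160/6079) = 0.7758 / 2.2754 = 0.3410
c = 29 / 6079^0.3410 = 29 / 19.51 = 1.487
S₃ = 1.487 × 53500^0.3410 = 1.487 × 40.95 ≈ 60.88

61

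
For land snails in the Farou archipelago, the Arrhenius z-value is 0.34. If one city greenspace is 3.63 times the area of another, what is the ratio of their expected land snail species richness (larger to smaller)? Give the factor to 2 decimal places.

S₂/S₁ = (A₂/A₁)^z = 3.63^0.34
ln(S₂/S₁) = 0.34 × ln 3.63 = 0.34 × 1.2892 = 0.4383
S₂/S₁ = e^0.4383 ≈ 1.55

1.55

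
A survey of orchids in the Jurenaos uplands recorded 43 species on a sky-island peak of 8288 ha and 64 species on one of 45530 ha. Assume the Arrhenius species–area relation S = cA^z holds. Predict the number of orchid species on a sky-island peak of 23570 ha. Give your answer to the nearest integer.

55

z = ln(64/43) / ln(45530/8288) = 0.3977 / 1.7036 = 0.2334
c = 43 / 8288^0.2334 = 43 / 8.217 = 5.233
S₃ = 5.233 × 23570^0.2334 = 5.233 × 10.49 ≈ 54.88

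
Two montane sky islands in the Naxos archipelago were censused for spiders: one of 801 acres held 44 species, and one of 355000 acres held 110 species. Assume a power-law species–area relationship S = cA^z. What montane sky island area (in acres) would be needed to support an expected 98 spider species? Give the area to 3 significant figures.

165000 acres

z = ln(110/44) / ln(355000/801) = 0.9163 / 6.0940 = 0.1504
c = 44 / 801^0.1504 = 44 / 2.733 = 16.1
A = (98/16.1)^(1/0.1504) ⇒ ln A = ln(6.086)/0.1504 = 12.0116
A = e^12.0116 ≈ 164658 acres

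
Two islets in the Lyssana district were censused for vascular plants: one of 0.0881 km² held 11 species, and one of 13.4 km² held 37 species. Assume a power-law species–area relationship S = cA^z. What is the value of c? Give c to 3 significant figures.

z = ln(S₂/S₁) / ln(A₂/A₁) = ln(37/11) / ln(13.4/0.0881) = 1.2130 / 5.0245 = 0.2414
c = S₁ / A₁^z = 11 / 0.0881^0.2414 = 11 / 0.5563 = 19.77

19.8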